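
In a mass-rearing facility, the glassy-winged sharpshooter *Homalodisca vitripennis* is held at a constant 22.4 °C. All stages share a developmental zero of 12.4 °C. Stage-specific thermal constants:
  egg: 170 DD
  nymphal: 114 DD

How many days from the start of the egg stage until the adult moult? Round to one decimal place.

Daily accumulation at 22.4 °C = 22.4 − 12.4 = 10.0 DD/day.
Total K = 170 + 114 = 284 DD.
Total duration = 284 / 10.0 = 28.400 ≈ 28.4 days.

28.4 days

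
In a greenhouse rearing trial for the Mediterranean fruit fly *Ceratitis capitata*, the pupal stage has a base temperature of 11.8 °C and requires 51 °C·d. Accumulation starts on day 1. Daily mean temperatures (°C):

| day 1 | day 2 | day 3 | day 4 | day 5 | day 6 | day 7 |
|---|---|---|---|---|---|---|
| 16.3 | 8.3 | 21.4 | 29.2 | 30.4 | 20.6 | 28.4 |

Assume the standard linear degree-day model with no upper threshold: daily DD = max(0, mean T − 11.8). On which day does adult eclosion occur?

Daily DD above 11.8 °C: 4.5, 0.0, 9.6, 17.4, 18.6, 8.8, 16.6.
Cumulative: 4.5, 4.5, 14.1, 31.5, 50.1, 58.9, 75.5.
The total first reaches 51 DD on day 6.

day 6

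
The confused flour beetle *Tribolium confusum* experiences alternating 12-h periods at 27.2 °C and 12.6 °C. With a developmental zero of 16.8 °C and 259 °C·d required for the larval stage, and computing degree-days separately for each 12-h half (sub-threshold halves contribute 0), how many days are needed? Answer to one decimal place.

49.8 days

Day half: max(0, 27.2 − 16.8) × 0.5 = 10.4 × 0.5 = 5.20 DD.
Night half: max(0, 12.6 − 16.8) × 0.5 = 0.0 × 0.5 = 0.00 DD.
Per 24 h: 5.20 DD/day.
Duration = 259 / 5.20 = 49.808 ≈ 49.8 days.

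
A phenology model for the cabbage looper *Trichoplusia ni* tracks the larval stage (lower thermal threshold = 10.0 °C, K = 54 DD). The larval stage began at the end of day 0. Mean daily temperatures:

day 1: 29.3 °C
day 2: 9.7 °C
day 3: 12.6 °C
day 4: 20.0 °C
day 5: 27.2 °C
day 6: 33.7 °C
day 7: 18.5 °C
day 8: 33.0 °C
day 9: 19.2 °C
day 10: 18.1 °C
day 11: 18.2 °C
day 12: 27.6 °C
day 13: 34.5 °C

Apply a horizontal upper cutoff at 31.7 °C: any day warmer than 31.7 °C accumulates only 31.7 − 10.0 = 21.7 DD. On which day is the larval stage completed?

day 6

Daily DD above 10.0 °C (capped at 21.7): 19.3, 0.0, 2.6, 10.0, 17.2, 21.7, 8.5, 21.7, 9.2, 8.1, 8.2, 17.6, 21.7.
Cumulative: 19.3, 19.3, 21.9, 31.9, 49.1, 70.8, 79.3, 101.0, 110.2, 118.3, 126.5, 144.1, 165.8.
The total first reaches 54 DD on day 6.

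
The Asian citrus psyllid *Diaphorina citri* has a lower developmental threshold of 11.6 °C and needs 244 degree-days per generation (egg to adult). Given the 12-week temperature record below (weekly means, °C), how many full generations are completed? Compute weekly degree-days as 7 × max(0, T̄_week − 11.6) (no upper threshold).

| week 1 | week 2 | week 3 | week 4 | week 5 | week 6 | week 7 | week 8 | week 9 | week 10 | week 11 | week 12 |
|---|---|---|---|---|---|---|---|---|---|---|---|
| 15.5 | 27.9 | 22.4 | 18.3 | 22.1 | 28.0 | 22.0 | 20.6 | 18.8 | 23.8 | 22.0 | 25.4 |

3 generations

Weekly DD (7 × max(0, T̄ − 11.6)): 27.3, 114.1, 75.6, 46.9, 73.5, 114.8, 72.8, 63.0, 50.4, 85.4, 72.8, 96.6.
Season total = 893.2 DD.
Complete generations = ⌊893.2 / 244⌋ = 3.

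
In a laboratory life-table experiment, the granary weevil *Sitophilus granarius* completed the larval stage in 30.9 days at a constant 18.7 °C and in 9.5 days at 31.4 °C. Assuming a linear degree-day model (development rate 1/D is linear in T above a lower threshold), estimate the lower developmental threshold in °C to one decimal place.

13.1 °C

Equal thermal constants: D₁(T₁ − T_b) = D₂(T₂ − T_b).
30.9·(18.7 − T_b) = 9.5·(31.4 − T_b)
T_b = (30.9·18.7 − 9.5·31.4) / (30.9 − 9.5) = 279.53 / 21.4 = 13.062 °C ≈ 13.1 °C.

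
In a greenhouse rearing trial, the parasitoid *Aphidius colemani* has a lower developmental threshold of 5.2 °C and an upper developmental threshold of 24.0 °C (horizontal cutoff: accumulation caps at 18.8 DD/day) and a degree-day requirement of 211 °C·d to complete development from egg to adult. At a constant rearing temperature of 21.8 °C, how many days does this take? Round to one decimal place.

Daily accumulation = 21.8 − 5.2 = 16.6 DD/day.
Duration = 211 / 16.6 = 12.711 ≈ 12.7 days.

12.7 days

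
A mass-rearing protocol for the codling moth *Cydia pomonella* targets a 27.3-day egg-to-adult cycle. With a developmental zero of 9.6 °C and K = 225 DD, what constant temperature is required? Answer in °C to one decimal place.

17.8 °C

Required daily accumulation = 225 / 27.3 = 8.242 DD/day.
T = T_base + 8.242 = 9.6 + 8.242 = 17.842 ≈ 17.8 °C.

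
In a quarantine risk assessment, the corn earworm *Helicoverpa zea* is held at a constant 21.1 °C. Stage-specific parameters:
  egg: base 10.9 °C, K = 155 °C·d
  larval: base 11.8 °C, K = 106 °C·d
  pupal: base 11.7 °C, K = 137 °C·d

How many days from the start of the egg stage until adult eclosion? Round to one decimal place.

egg: 155 / (21.1 − 10.9) = 155 / 10.2 = 15.196 d.
larval: 106 / (21.1 − 11.8) = 106 / 9.3 = 11.398 d.
pupal: 137 / (21.1 − 11.7) = 137 / 9.4 = 14.574 d.
Sum = 41.168 ≈ 41.2 days.

41.2 days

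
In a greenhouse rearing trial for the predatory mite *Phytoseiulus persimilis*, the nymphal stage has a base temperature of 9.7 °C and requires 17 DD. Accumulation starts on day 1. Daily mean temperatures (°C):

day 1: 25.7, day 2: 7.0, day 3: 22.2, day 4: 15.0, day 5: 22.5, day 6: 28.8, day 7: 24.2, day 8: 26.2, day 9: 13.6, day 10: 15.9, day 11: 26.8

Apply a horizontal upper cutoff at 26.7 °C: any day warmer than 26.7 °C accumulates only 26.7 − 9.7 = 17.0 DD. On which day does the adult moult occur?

Daily DD above 9.7 °C (capped at 17.0): 16.0, 0.0, 12.5, 5.3, 12.8, 17.0, 14.5, 16.5, 3.9, 6.2, 17.0.
Cumulative: 16.0, 16.0, 28.5, 33.8, 46.6, 63.6, 78.1, 94.6, 98.5, 104.7, 121.7.
The total first reaches 17 DD on day 3.

day 3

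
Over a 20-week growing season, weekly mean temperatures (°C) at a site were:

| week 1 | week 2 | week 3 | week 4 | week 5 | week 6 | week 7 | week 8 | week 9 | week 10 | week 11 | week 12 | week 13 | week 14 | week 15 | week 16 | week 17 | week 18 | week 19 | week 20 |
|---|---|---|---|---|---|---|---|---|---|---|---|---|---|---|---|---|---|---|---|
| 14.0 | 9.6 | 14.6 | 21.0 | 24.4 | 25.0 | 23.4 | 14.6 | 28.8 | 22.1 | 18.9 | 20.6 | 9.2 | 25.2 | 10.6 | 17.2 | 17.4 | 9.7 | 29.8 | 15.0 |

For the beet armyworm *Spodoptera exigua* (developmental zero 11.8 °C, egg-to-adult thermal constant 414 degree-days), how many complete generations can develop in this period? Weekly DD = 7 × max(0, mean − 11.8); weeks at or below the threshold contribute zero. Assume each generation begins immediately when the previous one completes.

2 generations

Weekly DD (7 × max(0, T̄ − 11.8)): 15.4, 0.0, 19.6, 64.4, 88.2, 92.4, 81.2, 19.6, 119.0, 72.1, 49.7, 61.6, 0.0, 93.8, 0.0, 37.8, 39.2, 0.0, 126.0, 22.4.
Season total = 1002.4 DD.
Complete generations = ⌊1002.4 / 414⌋ = 2.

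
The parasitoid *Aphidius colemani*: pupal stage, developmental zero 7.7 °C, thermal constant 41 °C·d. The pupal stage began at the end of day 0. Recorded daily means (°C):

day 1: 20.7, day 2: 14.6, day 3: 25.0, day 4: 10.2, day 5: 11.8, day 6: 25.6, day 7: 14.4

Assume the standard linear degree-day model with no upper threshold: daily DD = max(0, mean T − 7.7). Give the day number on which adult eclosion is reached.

day 5

Daily DD above 7.7 °C: 13.0, 6.9, 17.3, 2.5, 4.1, 17.9, 6.7.
Cumulative: 13.0, 19.9, 37.2, 39.7, 43.8, 61.7, 68.4.
The total first reaches 41 DD on day 5.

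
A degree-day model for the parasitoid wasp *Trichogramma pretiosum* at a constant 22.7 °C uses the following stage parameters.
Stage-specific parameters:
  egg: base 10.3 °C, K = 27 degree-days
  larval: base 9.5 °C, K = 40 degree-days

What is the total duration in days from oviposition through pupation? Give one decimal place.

egg: 27 / (22.7 − 10.3) = 27 / 12.4 = 2.177 d.
larval: 40 / (22.7 − 9.5) = 40 / 13.2 = 3.030 d.
Sum = 5.208 ≈ 5.2 days.

5.2 days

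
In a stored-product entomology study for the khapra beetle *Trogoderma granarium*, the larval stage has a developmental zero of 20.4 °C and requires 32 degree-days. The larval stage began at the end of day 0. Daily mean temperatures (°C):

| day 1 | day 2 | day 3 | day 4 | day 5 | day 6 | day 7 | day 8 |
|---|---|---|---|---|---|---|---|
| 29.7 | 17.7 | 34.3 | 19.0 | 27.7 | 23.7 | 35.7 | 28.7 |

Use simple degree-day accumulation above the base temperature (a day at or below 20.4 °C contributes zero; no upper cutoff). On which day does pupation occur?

Daily DD above 20.4 °C: 9.3, 0.0, 13.9, 0.0, 7.3, 3.3, 15.3, 8.3.
Cumulative: 9.3, 9.3, 23.2, 23.2, 30.5, 33.8, 49.1, 57.4.
The total first reaches 32 DD on day 6.

day 6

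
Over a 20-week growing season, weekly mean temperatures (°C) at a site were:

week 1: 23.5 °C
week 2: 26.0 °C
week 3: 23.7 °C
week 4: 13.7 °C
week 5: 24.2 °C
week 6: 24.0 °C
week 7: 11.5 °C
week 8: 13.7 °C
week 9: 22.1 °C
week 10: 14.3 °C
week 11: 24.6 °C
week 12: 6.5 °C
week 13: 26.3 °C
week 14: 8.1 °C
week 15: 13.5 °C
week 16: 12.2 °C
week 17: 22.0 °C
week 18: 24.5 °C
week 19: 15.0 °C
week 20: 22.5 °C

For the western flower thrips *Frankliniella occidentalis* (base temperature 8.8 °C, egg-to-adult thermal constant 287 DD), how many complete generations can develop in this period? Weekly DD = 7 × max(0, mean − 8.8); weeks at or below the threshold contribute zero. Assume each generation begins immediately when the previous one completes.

4 generations

Weekly DD (7 × max(0, T̄ − 8.8)): 102.9, 120.4, 104.3, 34.3, 107.8, 106.4, 18.9, 34.3, 93.1, 38.5, 110.6, 0.0, 122.5, 0.0, 32.9, 23.8, 92.4, 109.9, 43.4, 95.9.
Season total = 1392.3 DD.
Complete generations = ⌊1392.3 / 287⌋ = 4.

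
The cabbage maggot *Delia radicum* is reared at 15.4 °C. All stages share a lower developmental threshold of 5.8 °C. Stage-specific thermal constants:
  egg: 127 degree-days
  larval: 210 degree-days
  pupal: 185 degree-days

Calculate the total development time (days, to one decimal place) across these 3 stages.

Daily accumulation at 15.4 °C = 15.4 − 5.8 = 9.6 DD/day.
Total K = 127 + 210 + 185 = 522 DD.
Total duration = 522 / 9.6 = 54.375 ≈ 54.4 days.

54.4 days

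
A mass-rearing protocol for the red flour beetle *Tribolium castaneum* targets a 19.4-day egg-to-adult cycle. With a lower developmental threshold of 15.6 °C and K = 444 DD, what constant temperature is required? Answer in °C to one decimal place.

38.5 °C

Required daily accumulation = 444 / 19.4 = 22.887 DD/day.
T = T_base + 22.887 = 15.6 + 22.887 = 38.487 ≈ 38.5 °C.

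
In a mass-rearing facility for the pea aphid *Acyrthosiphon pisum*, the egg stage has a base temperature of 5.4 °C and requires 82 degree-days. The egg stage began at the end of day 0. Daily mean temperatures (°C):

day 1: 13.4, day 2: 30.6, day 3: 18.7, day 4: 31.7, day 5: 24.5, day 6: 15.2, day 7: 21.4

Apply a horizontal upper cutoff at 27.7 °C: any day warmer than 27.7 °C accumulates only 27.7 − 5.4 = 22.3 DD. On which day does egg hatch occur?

day 5

Daily DD above 5.4 °C (capped at 22.3): 8.0, 22.3, 13.3, 22.3, 19.1, 9.8, 16.0.
Cumulative: 8.0, 30.3, 43.6, 65.9, 85.0, 94.8, 110.8.
The total first reaches 82 DD on day 5.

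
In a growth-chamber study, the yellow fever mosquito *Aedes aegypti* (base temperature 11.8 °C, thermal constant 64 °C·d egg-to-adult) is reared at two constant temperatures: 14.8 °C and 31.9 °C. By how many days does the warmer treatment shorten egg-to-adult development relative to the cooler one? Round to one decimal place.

At 14.8 °C: 64 / (14.8 − 11.8) = 64 / 3.0 = 21.333 d.
At 31.9 °C: 64 / (31.9 − 11.8) = 64 / 20.1 = 3.184 d.
Difference = |21.333 − 3.184| = 18.149 ≈ 18.1 days.

18.1 days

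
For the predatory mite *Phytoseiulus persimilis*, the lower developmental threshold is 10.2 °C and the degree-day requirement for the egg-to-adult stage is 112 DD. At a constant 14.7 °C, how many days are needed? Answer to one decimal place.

Daily accumulation = 14.7 − 10.2 = 4.5 DD/day.
Duration = 112 / 4.5 = 24.889 ≈ 24.9 days.

24.9 days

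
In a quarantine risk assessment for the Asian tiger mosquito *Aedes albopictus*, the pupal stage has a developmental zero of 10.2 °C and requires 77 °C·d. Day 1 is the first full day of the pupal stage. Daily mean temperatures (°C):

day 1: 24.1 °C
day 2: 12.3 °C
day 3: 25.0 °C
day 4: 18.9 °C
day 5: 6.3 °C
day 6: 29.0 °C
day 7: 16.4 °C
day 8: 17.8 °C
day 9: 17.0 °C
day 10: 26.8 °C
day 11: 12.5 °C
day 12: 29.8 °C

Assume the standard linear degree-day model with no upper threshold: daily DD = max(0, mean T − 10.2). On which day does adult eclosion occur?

day 9

Daily DD above 10.2 °C: 13.9, 2.1, 14.8, 8.7, 0.0, 18.8, 6.2, 7.6, 6.8, 16.6, 2.3, 19.6.
Cumulative: 13.9, 16.0, 30.8, 39.5, 39.5, 58.3, 64.5, 72.1, 78.9, 95.5, 97.8, 117.4.
The total first reaches 77 DD on day 9.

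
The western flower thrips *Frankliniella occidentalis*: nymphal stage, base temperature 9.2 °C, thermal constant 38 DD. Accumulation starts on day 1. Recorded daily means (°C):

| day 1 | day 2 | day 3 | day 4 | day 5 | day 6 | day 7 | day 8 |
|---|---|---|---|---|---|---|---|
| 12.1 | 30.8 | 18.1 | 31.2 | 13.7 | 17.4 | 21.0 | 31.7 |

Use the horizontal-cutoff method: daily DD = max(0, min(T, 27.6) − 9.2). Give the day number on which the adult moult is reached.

day 4

Daily DD above 9.2 °C (capped at 18.4): 2.9, 18.4, 8.9, 18.4, 4.5, 8.2, 11.8, 18.4.
Cumulative: 2.9, 21.3, 30.2, 48.6, 53.1, 61.3, 73.1, 91.5.
The total first reaches 38 DD on day 4.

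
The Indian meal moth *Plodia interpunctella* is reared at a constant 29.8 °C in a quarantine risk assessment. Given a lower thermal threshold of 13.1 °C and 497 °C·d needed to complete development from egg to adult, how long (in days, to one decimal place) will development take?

Daily accumulation = 29.8 − 13.1 = 16.7 DD/day.
Duration = 497 / 16.7 = 29.760 ≈ 29.8 days.

29.8 days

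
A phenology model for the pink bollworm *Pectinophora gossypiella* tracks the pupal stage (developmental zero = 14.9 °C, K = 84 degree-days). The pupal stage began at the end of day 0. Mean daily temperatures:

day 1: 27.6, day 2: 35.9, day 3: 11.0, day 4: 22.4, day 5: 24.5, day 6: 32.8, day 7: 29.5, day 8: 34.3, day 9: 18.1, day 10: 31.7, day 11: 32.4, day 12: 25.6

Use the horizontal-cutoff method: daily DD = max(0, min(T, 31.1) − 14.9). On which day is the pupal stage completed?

Daily DD above 14.9 °C (capped at 16.2): 12.7, 16.2, 0.0, 7.5, 9.6, 16.2, 14.6, 16.2, 3.2, 16.2, 16.2, 10.7.
Cumulative: 12.7, 28.9, 28.9, 36.4, 46.0, 62.2, 76.8, 93.0, 96.2, 112.4, 128.6, 139.3.
The total first reaches 84 DD on day 8.

day 8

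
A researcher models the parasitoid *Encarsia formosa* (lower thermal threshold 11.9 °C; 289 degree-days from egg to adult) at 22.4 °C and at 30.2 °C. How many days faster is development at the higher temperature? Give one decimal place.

At 22.4 °C: 289 / (22.4 − 11.9) = 289 / 10.5 = 27.524 d.
At 30.2 °C: 289 / (30.2 − 11.9) = 289 / 18.3 = 15.792 d.
Difference = |27.524 − 15.792| = 11.731 ≈ 11.7 days.

11.7 days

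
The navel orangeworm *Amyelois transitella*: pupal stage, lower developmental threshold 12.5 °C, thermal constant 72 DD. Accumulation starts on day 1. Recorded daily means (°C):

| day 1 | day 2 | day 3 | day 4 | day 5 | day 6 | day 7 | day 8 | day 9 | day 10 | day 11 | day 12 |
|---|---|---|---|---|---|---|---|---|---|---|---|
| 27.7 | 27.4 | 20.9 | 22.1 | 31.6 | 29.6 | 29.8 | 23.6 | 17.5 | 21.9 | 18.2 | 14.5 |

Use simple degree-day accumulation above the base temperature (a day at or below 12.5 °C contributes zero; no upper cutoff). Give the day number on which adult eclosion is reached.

day 6

Daily DD above 12.5 °C: 15.2, 14.9, 8.4, 9.6, 19.1, 17.1, 17.3, 11.1, 5.0, 9.4, 5.7, 2.0.
Cumulative: 15.2, 30.1, 38.5, 48.1, 67.2, 84.3, 101.6, 112.7, 117.7, 127.1, 132.8, 134.8.
The total first reaches 72 DD on day 6.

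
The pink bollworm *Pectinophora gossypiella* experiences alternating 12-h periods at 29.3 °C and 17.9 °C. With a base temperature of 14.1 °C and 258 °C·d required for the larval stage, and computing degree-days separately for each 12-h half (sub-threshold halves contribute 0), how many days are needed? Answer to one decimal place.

27.2 days

Day half: max(0, 29.3 − 14.1) × 0.5 = 15.2 × 0.5 = 7.60 DD.
Night half: max(0, 17.9 − 14.1) × 0.5 = 3.8 × 0.5 = 1.90 DD.
Per 24 h: 9.50 DD/day.
Duration = 258 / 9.50 = 27.158 ≈ 27.2 days.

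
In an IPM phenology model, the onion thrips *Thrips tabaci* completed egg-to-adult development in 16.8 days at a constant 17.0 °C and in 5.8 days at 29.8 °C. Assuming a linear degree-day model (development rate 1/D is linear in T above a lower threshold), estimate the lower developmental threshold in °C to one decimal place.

Linear rate model ⇒ the product D·(T − T_b) is constant across temperatures.
16.8·(17.0 − T_b) = 5.8·(29.8 − T_b)
T_b = (16.8·17.0 − 5.8·29.8) / (16.8 − 5.8) = 112.76 / 11.0 = 10.251 °C ≈ 10.3 °C.

10.3 °C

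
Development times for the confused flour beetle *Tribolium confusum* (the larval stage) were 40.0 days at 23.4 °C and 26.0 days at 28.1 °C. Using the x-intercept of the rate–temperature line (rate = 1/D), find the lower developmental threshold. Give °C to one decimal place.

Linear rate model ⇒ the product D·(T − T_b) is constant across temperatures.
40.0·(23.4 − T_b) = 26.0·(28.1 − T_b)
T_b = (40.0·23.4 − 26.0·28.1) / (40.0 − 26.0) = 205.40 / 14.0 = 14.671 °C ≈ 14.7 °C.

14.7 °C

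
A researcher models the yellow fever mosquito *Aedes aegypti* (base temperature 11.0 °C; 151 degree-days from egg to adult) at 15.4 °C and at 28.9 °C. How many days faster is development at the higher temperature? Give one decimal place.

25.9 days

At 15.4 °C: 151 / (15.4 − 11.0) = 151 / 4.4 = 34.318 d.
At 28.9 °C: 151 / (28.9 − 11.0) = 151 / 17.9 = 8.436 d.
Difference = |34.318 − 8.436| = 25.882 ≈ 25.9 days.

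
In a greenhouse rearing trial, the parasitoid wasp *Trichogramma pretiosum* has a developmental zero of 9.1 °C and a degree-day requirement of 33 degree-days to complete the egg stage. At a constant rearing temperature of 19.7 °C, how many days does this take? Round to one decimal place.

3.1 days

Daily accumulation = 19.7 − 9.1 = 10.6 DD/day.
Duration = 33 / 10.6 = 3.113 ≈ 3.1 days.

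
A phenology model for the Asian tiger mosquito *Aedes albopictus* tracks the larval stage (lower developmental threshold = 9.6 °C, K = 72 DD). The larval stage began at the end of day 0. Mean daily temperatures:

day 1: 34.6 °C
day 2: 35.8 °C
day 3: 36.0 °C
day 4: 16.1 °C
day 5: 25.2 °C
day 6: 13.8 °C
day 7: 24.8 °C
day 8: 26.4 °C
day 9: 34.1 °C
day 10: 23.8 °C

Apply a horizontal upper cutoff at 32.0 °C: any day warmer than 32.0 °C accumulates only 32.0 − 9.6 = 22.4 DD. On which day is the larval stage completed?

day 4

Daily DD above 9.6 °C (capped at 22.4): 22.4, 22.4, 22.4, 6.5, 15.6, 4.2, 15.2, 16.8, 22.4, 14.2.
Cumulative: 22.4, 44.8, 67.2, 73.7, 89.3, 93.5, 108.7, 125.5, 147.9, 162.1.
The total first reaches 72 DD on day 4.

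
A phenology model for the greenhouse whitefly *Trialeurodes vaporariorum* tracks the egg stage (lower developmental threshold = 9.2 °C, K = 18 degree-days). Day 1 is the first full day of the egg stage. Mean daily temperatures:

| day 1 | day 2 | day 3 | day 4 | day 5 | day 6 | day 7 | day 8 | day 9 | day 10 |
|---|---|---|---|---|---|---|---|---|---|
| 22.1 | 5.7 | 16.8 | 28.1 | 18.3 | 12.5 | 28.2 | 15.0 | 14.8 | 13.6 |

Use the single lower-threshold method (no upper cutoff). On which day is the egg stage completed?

day 3

Daily DD above 9.2 °C: 12.9, 0.0, 7.6, 18.9, 9.1, 3.3, 19.0, 5.8, 5.6, 4.4.
Cumulative: 12.9, 12.9, 20.5, 39.4, 48.5, 51.8, 70.8, 76.6, 82.2, 86.6.
The total first reaches 18 DD on day 3.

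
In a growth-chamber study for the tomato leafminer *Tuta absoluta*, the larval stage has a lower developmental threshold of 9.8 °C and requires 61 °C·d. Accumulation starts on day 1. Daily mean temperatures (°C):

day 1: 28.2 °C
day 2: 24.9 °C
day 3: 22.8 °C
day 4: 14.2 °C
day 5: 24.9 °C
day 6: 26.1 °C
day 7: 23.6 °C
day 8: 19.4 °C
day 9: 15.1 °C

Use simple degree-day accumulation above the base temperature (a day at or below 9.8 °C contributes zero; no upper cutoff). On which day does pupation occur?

day 5

Daily DD above 9.8 °C: 18.4, 15.1, 13.0, 4.4, 15.1, 16.3, 13.8, 9.6, 5.3.
Cumulative: 18.4, 33.5, 46.5, 50.9, 66.0, 82.3, 96.1, 105.7, 111.0.
The total first reaches 61 DD on day 5.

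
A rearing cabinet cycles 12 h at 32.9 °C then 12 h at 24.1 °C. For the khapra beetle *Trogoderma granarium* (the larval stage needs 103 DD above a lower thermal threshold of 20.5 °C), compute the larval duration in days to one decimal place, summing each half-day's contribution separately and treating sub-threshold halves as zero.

12.9 days

Day half: max(0, 32.9 − 20.5) × 0.5 = 12.4 × 0.5 = 6.20 DD.
Night half: max(0, 24.1 − 20.5) × 0.5 = 3.6 × 0.5 = 1.80 DD.
Per 24 h: 8.00 DD/day.
Duration = 103 / 8.00 = 12.875 ≈ 12.9 days.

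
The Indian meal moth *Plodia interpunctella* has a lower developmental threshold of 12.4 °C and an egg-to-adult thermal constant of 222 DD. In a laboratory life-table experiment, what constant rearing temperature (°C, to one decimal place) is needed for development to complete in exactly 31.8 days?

Required daily accumulation = 222 / 31.8 = 6.981 DD/day.
T = T_base + 6.981 = 12.4 + 6.981 = 19.381 ≈ 19.4 °C.

19.4 °C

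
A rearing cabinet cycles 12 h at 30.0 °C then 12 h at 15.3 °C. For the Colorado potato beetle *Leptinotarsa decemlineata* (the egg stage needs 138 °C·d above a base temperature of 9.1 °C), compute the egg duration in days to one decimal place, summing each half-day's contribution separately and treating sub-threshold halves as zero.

Day half: max(0, 30.0 − 9.1) × 0.5 = 20.9 × 0.5 = 10.45 DD.
Night half: max(0, 15.3 − 9.1) × 0.5 = 6.2 × 0.5 = 3.10 DD.
Per 24 h: 13.55 DD/day.
Duration = 138 / 13.55 = 10.185 ≈ 10.2 days.

10.2 days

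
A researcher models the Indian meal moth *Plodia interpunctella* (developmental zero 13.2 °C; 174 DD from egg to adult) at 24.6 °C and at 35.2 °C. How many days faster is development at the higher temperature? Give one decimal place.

At 24.6 °C: 174 / (24.6 − 13.2) = 174 / 11.4 = 15.263 d.
At 35.2 °C: 174 / (35.2 − 13.2) = 174 / 22.0 = 7.909 d.
Difference = |15.263 − 7.909| = 7.354 ≈ 7.4 days.

7.4 days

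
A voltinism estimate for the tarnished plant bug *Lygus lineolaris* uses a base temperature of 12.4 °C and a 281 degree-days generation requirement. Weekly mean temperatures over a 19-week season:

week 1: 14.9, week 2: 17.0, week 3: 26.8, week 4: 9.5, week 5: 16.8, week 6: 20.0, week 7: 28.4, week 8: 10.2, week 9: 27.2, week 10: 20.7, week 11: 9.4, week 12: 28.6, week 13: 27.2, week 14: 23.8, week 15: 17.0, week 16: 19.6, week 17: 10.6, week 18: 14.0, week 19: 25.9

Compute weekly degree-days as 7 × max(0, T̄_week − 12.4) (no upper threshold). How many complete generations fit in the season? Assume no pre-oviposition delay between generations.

Weekly DD (7 × max(0, T̄ − 12.4)): 17.5, 32.2, 100.8, 0.0, 30.8, 53.2, 112.0, 0.0, 103.6, 58.1, 0.0, 113.4, 103.6, 79.8, 32.2, 50.4, 0.0, 11.2, 94.5.
Season total = 993.3 DD.
Complete generations = ⌊993.3 / 281⌋ = 3.

3 generations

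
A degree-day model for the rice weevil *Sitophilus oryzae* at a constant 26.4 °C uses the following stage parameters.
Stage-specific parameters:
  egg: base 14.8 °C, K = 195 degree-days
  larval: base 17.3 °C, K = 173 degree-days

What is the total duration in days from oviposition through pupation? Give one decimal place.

egg: 195 / (26.4 − 14.8) = 195 / 11.6 = 16.810 d.
larval: 173 / (26.4 − 17.3) = 173 / 9.1 = 19.011 d.
Sum = 35.821 ≈ 35.8 days.

35.8 days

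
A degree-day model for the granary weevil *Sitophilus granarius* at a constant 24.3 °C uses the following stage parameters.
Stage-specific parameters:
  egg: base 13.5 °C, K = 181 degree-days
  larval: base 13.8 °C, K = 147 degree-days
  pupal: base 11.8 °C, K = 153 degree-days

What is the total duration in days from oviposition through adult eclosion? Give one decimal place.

egg: 181 / (24.3 − 13.5) = 181 / 10.8 = 16.759 d.
larval: 147 / (24.3 − 13.8) = 147 / 10.5 = 14.000 d.
pupal: 153 / (24.3 − 11.8) = 153 / 12.5 = 12.240 d.
Sum = 42.999 ≈ 43.0 days.

43.0 days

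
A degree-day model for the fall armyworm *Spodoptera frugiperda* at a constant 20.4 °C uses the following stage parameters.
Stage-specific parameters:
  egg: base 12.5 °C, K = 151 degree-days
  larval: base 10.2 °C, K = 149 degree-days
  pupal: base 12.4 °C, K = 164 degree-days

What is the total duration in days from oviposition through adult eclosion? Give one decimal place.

egg: 151 / (20.4 − 12.5) = 151 / 7.9 = 19.114 d.
larval: 149 / (20.4 − 10.2) = 149 / 10.2 = 14.608 d.
pupal: 164 / (20.4 − 12.4) = 164 / 8.0 = 20.500 d.
Sum = 54.222 ≈ 54.2 days.

54.2 days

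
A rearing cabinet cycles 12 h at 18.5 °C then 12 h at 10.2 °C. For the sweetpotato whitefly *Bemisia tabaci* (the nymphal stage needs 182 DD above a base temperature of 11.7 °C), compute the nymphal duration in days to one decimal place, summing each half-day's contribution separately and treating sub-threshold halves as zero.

Day half: max(0, 18.5 − 11.7) × 0.5 = 6.8 × 0.5 = 3.40 DD.
Night half: max(0, 10.2 − 11.7) × 0.5 = 0.0 × 0.5 = 0.00 DD.
Per 24 h: 3.40 DD/day.
Duration = 182 / 3.40 = 53.529 ≈ 53.5 days.

53.5 days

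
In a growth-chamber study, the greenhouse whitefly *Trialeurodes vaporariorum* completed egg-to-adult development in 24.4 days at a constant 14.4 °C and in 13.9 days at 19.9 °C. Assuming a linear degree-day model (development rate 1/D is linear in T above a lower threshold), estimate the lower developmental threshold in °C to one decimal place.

Equal thermal constants: D₁(T₁ − T_b) = D₂(T₂ − T_b).
24.4·(14.4 − T_b) = 13.9·(19.9 − T_b)
T_b = (24.4·14.4 − 13.9·19.9) / (24.4 − 13.9) = 74.75 / 10.5 = 7.119 °C ≈ 7.1 °C.

7.1 °C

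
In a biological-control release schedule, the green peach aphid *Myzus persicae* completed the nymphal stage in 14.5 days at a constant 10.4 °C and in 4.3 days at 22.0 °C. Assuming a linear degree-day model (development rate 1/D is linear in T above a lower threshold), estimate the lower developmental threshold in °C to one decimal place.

5.5 °C

Under the model K = D·(T − T_b), so D₁·(T₁ − T_b) = D₂·(T₂ − T_b).
14.5·(10.4 − T_b) = 4.3·(22.0 − T_b)
T_b = (14.5·10.4 − 4.3·22.0) / (14.5 − 4.3) = 56.20 / 10.2 = 5.510 °C ≈ 5.5 °C.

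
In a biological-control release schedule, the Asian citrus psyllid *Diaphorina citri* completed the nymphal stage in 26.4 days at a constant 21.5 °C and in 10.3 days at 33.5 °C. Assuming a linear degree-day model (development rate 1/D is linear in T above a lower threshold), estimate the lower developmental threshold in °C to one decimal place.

Linear rate model ⇒ the product D·(T − T_b) is constant across temperatures.
26.4·(21.5 − T_b) = 10.3·(33.5 − T_b)
T_b = (26.4·21.5 − 10.3·33.5) / (26.4 − 10.3) = 222.55 / 16.1 = 13.823 °C ≈ 13.8 °C.

13.8 °C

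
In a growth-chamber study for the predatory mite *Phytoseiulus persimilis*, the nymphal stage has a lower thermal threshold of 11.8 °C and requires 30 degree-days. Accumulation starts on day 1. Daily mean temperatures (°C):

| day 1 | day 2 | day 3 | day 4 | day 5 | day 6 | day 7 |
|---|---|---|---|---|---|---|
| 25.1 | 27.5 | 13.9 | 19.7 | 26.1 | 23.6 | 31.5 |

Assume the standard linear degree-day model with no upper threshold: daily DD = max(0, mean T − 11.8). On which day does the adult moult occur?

Daily DD above 11.8 °C: 13.3, 15.7, 2.1, 7.9, 14.3, 11.8, 19.7.
Cumulative: 13.3, 29.0, 31.1, 39.0, 53.3, 65.1, 84.8.
The total first reaches 30 DD on day 3.

day 3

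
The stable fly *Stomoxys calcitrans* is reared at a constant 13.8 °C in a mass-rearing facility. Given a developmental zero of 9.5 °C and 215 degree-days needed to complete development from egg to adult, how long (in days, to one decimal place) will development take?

Daily accumulation = 13.8 − 9.5 = 4.3 DD/day.
Duration = 215 / 4.3 = 50.000 ≈ 50.0 days.

50.0 days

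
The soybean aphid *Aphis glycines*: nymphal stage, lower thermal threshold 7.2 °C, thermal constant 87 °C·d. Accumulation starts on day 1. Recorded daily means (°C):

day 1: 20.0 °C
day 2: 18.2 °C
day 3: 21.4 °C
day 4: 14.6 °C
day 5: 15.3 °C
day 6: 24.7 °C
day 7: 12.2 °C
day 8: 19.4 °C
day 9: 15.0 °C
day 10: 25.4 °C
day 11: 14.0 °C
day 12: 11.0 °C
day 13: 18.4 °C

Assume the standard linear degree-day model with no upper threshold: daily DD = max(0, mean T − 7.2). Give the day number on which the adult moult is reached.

Daily DD above 7.2 °C: 12.8, 11.0, 14.2, 7.4, 8.1, 17.5, 5.0, 12.2, 7.8, 18.2, 6.8, 3.8, 11.2.
Cumulative: 12.8, 23.8, 38.0, 45.4, 53.5, 71.0, 76.0, 88.2, 96.0, 114.2, 121.0, 124.8, 136.0.
The total first reaches 87 DD on day 8.

day 8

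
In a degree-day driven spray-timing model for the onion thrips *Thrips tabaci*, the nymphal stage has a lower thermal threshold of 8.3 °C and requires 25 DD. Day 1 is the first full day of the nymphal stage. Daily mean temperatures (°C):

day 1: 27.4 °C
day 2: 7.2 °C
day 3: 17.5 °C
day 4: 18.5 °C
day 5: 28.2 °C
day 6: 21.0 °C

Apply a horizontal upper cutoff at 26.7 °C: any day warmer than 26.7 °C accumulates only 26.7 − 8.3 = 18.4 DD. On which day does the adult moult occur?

Daily DD above 8.3 °C (capped at 18.4): 18.4, 0.0, 9.2, 10.2, 18.4, 12.7.
Cumulative: 18.4, 18.4, 27.6, 37.8, 56.2, 68.9.
The total first reaches 25 DD on day 3.

day 3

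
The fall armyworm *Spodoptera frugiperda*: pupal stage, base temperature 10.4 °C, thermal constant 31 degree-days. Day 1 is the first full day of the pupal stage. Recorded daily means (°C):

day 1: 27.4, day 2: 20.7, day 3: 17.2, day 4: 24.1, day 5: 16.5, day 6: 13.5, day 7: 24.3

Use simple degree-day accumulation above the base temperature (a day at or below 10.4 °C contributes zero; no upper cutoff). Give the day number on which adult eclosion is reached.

Daily DD above 10.4 °C: 17.0, 10.3, 6.8, 13.7, 6.1, 3.1, 13.9.
Cumulative: 17.0, 27.3, 34.1, 47.8, 53.9, 57.0, 70.9.
The total first reaches 31 DD on day 3.

day 3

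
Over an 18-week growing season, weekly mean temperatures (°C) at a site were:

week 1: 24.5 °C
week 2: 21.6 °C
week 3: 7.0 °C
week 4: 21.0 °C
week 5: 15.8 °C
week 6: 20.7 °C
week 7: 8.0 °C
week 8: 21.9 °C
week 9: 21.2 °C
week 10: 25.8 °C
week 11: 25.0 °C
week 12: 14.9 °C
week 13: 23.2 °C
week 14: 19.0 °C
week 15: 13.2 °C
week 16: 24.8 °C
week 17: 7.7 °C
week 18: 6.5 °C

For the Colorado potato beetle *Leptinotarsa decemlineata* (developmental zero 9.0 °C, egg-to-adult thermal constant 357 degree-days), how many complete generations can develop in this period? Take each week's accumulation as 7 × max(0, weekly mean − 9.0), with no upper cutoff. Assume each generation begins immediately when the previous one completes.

Weekly DD (7 × max(0, T̄ − 9.0)): 108.5, 88.2, 0.0, 84.0, 47.6, 81.9, 0.0, 90.3, 85.4, 117.6, 112.0, 41.3, 99.4, 70.0, 29.4, 110.6, 0.0, 0.0.
Season total = 1166.2 DD.
Complete generations = ⌊1166.2 / 357⌋ = 3.

3 generations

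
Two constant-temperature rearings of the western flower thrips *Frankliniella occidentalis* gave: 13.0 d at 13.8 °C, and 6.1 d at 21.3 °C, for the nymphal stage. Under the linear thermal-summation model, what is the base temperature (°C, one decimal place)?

Equal thermal constants: D₁(T₁ − T_b) = D₂(T₂ − T_b).
13.0·(13.8 − T_b) = 6.1·(21.3 − T_b)
T_b = (13.0·13.8 − 6.1·21.3) / (13.0 − 6.1) = 49.47 / 6.9 = 7.170 °C ≈ 7.2 °C.

7.2 °C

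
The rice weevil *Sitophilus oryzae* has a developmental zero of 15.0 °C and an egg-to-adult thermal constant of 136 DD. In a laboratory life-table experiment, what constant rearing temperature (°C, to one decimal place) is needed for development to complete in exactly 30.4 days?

19.5 °C

Required daily accumulation = 136 / 30.4 = 4.474 DD/day.
T = T_base + 4.474 = 15.0 + 4.474 = 19.474 ≈ 19.5 °C.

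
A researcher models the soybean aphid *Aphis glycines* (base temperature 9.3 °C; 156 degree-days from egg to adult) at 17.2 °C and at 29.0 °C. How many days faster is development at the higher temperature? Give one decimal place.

11.8 days

At 17.2 °C: 156 / (17.2 − 9.3) = 156 / 7.9 = 19.747 d.
At 29.0 °C: 156 / (29.0 − 9.3) = 156 / 19.7 = 7.919 d.
Difference = |19.747 − 7.919| = 11.828 ≈ 11.8 days.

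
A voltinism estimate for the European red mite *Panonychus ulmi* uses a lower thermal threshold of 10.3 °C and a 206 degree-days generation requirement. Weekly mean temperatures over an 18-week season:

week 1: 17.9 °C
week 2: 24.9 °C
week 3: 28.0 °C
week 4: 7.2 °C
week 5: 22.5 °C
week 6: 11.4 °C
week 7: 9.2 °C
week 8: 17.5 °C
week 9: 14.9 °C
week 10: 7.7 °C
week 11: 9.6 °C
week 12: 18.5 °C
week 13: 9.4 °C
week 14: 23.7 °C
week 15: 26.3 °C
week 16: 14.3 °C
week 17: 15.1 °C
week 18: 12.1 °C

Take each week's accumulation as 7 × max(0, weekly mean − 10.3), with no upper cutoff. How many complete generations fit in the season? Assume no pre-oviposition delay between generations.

3 generations

Weekly DD (7 × max(0, T̄ − 10.3)): 53.2, 102.2, 123.9, 0.0, 85.4, 7.7, 0.0, 50.4, 32.2, 0.0, 0.0, 57.4, 0.0, 93.8, 112.0, 28.0, 33.6, 12.6.
Season total = 792.4 DD.
Complete generations = ⌊792.4 / 206⌋ = 3.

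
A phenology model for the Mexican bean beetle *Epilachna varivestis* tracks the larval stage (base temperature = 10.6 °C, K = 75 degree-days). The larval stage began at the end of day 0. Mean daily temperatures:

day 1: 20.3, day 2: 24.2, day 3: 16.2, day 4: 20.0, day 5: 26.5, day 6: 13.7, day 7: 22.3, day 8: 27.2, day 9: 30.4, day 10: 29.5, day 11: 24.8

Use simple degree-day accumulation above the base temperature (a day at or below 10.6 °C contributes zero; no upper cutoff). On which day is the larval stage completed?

day 8

Daily DD above 10.6 °C: 9.7, 13.6, 5.6, 9.4, 15.9, 3.1, 11.7, 16.6, 19.8, 18.9, 14.2.
Cumulative: 9.7, 23.3, 28.9, 38.3, 54.2, 57.3, 69.0, 85.6, 105.4, 124.3, 138.5.
The total first reaches 75 DD on day 8.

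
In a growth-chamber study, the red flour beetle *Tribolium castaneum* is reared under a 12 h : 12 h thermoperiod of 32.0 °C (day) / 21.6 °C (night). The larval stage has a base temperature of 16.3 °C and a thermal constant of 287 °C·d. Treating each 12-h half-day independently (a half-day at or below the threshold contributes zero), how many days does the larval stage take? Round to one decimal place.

Day half: max(0, 32.0 − 16.3) × 0.5 = 15.7 × 0.5 = 7.85 DD.
Night half: max(0, 21.6 − 16.3) × 0.5 = 5.3 × 0.5 = 2.65 DD.
Per 24 h: 10.50 DD/day.
Duration = 287 / 10.50 = 27.333 ≈ 27.3 days.

27.3 days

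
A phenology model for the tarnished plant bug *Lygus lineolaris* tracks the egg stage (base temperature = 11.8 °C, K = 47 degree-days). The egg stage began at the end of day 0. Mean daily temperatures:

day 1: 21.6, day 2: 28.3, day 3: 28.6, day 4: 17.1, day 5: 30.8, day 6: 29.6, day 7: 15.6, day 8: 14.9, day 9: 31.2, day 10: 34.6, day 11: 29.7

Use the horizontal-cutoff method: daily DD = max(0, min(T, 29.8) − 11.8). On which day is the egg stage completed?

day 4

Daily DD above 11.8 °C (capped at 18.0): 9.8, 16.5, 16.8, 5.3, 18.0, 17.8, 3.8, 3.1, 18.0, 18.0, 17.9.
Cumulative: 9.8, 26.3, 43.1, 48.4, 66.4, 84.2, 88.0, 91.1, 109.1, 127.1, 145.0.
The total first reaches 47 DD on day 4.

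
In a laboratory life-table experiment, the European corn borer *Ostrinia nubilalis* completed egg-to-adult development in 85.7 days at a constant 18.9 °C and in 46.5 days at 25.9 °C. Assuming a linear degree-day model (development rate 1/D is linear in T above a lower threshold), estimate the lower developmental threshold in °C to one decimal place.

10.6 °C

Equal thermal constants: D₁(T₁ − T_b) = D₂(T₂ − T_b).
85.7·(18.9 − T_b) = 46.5·(25.9 − T_b)
T_b = (85.7·18.9 − 46.5·25.9) / (85.7 − 46.5) = 415.38 / 39.2 = 10.596 °C ≈ 10.6 °C.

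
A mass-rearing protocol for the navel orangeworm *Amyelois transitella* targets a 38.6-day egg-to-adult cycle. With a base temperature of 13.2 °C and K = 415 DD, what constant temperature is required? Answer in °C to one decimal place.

24.0 °C

Required daily accumulation = 415 / 38.6 = 10.751 DD/day.
T = T_base + 10.751 = 13.2 + 10.751 = 23.951 ≈ 24.0 °C.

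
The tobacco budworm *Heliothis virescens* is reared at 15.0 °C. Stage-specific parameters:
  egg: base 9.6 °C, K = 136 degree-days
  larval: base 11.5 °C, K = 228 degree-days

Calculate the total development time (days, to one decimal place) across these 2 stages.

90.3 days

egg: 136 / (15.0 − 9.6) = 136 / 5.4 = 25.185 d.
larval: 228 / (15.0 − 11.5) = 228 / 3.5 = 65.143 d.
Sum = 90.328 ≈ 90.3 days.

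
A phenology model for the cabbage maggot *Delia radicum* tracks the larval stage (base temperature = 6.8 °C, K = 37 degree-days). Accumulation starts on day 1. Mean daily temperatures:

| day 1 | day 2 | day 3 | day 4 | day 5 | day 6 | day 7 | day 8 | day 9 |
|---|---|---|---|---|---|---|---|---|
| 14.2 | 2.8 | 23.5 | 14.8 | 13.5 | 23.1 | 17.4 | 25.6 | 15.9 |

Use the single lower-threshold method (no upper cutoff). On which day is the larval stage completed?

Daily DD above 6.8 °C: 7.4, 0.0, 16.7, 8.0, 6.7, 16.3, 10.6, 18.8, 9.1.
Cumulative: 7.4, 7.4, 24.1, 32.1, 38.8, 55.1, 65.7, 84.5, 93.6.
The total first reaches 37 DD on day 5.

day 5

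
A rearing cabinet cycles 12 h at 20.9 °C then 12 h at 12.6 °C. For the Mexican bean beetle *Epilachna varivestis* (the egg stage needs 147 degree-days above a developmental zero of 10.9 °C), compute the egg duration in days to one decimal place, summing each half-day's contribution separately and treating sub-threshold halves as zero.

Day half: max(0, 20.9 − 10.9) × 0.5 = 10.0 × 0.5 = 5.00 DD.
Night half: max(0, 12.6 − 10.9) × 0.5 = 1.7 × 0.5 = 0.85 DD.
Per 24 h: 5.85 DD/day.
Duration = 147 / 5.85 = 25.128 ≈ 25.1 days.

25.1 days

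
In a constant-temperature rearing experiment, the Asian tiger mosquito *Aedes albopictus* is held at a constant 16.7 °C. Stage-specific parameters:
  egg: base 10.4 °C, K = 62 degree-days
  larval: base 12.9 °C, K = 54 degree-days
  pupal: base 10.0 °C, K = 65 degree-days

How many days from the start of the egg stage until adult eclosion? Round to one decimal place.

egg: 62 / (16.7 − 10.4) = 62 / 6.3 = 9.841 d.
larval: 54 / (16.7 − 12.9) = 54 / 3.8 = 14.211 d.
pupal: 65 / (16.7 − 10.0) = 65 / 6.7 = 9.701 d.
Sum = 33.753 ≈ 33.8 days.

33.8 days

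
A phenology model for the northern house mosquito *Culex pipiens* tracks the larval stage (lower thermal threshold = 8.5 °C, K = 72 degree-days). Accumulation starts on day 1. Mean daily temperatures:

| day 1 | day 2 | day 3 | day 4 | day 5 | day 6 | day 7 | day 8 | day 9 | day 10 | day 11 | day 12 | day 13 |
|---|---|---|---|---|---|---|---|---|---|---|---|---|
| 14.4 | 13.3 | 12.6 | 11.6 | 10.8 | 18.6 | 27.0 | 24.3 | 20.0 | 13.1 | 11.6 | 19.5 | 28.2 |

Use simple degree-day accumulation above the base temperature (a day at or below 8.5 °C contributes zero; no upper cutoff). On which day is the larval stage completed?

day 9

Daily DD above 8.5 °C: 5.9, 4.8, 4.1, 3.1, 2.3, 10.1, 18.5, 15.8, 11.5, 4.6, 3.1, 11.0, 19.7.
Cumulative: 5.9, 10.7, 14.8, 17.9, 20.2, 30.3, 48.8, 64.6, 76.1, 80.7, 83.8, 94.8, 114.5.
The total first reaches 72 DD on day 9.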